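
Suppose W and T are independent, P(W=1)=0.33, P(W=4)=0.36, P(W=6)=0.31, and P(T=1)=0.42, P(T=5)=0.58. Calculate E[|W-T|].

2.2588

E[|W-T|] = Σ_w Σ_t |w-t| · P(W=w)P(T=t)
 = 0·0.1386 + 4·0.1914 + 3·0.1512 + 1·0.2088 + 5·0.1302 + 1·0.1798
 = 0 + 0.7656 + 0.4536 + 0.2088 + 0.651 + 0.1798
 = 2.2588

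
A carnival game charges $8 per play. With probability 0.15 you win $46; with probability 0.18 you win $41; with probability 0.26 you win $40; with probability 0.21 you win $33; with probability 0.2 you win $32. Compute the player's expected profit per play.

E[payout] = 46·0.15 + 41·0.18 + 40·0.26 + 33·0.21 + 32·0.2
 = 6.9 + 7.38 + 10.4 + 6.93 + 6.4
 = 38.01
Net = 38.01 - 8 = 30.01

30.01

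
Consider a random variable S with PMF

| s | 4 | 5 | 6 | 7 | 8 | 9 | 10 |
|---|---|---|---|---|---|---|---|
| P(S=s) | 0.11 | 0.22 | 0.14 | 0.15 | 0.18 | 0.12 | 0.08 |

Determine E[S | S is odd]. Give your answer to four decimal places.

P(S is odd) = 0.22 + 0.15 + 0.12 = 0.49.
E[S | S is odd] = [5·0.22 + 7·0.15 + 9·0.12] / 0.49
 = 3.23 / 0.49
 = 323/49

6.5918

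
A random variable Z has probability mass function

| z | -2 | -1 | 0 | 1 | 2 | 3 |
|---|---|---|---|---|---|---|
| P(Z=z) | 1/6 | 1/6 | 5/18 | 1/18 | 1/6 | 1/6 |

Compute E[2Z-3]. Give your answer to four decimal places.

E[2Z-3] = Σ (2z-3)·P(Z=z)
 = (-7)·1/6 + (-5)·1/6 + (-3)·5/18 + (-1)·1/18 + 1·1/6 + 3·1/6
 = (-7/6) + (-5/6) + (-5/6) + (-1/18) + 1/6 + 1/2
 = -20/9

-2.2222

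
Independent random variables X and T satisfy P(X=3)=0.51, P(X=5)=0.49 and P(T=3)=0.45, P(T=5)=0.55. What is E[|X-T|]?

E[|X-T|] = Σ_x Σ_t |x-t| · P(X=x)P(T=t)
 = 0·0.2295 + 2·0.2805 + 2·0.2205 + 0·0.2695
 = 0 + 0.561 + 0.441 + 0
 = 1.002

1.002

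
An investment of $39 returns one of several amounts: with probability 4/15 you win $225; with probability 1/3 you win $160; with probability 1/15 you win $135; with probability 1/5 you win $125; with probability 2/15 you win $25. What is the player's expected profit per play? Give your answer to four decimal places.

111.6667

E[payout] = 225·4/15 + 160·1/3 + 135·1/15 + 125·1/5 + 25·2/15
 = 60 + 160/3 + 9 + 25 + 10/3
 = 452/3
Net = 452/3 - 39 = 335/3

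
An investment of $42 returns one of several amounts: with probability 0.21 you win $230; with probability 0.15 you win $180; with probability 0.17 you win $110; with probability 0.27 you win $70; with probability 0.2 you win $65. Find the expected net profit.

E[payout] = 230·0.21 + 180·0.15 + 110·0.17 + 70·0.27 + 65·0.2
 = 48.3 + 27 + 18.7 + 18.9 + 13
 = 125.9
Net = 125.9 - 42 = 83.9

83.9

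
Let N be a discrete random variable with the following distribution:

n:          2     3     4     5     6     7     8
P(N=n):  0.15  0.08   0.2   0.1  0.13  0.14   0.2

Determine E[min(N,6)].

4.66

E[min(N,6)] = Σ min(n,6)·P(N=n)
 = 2·0.15 + 3·0.08 + 4·0.2 + 5·0.1 + 6·0.13 + 6·0.14 + 6·0.2
 = 0.3 + 0.24 + 0.8 + 0.5 + 0.78 + 0.84 + 1.2
 = 4.66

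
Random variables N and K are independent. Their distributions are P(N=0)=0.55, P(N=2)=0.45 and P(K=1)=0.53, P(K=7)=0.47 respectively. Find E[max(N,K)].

E[max(N,K)] = Σ_n Σ_k max(n,k) · P(N=n)P(K=k)
 = 1·0.2915 + 7·0.2585 + 2·0.2385 + 7·0.2115
 = 0.2915 + 1.8095 + 0.477 + 1.4805
 = 4.0585

4.0585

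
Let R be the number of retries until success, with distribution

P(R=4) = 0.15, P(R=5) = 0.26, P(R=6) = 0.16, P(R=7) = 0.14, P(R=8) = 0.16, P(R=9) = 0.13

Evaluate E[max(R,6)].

E[max(R,6)] = Σ max(r,6)·P(R=r)
 = 6·0.15 + 6·0.26 + 6·0.16 + 7·0.14 + 8·0.16 + 9·0.13
 = 0.9 + 1.56 + 0.96 + 0.98 + 1.28 + 1.17
 = 6.85

6.85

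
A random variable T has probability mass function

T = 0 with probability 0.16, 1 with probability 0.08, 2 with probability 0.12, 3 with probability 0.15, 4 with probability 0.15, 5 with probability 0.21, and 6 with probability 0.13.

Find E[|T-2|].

2

E[|T-2|] = Σ |t-2|·P(T=t)
 = 2·0.16 + 1·0.08 + 0·0.12 + 1·0.15 + 2·0.15 + 3·0.21 + 4·0.13
 = 0.32 + 0.08 + 0 + 0.15 + 0.3 + 0.63 + 0.52
 = 2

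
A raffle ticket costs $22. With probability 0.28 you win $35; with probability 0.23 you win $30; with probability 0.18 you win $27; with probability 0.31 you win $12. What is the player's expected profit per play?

3.28

E[payout] = 35·0.28 + 30·0.23 + 27·0.18 + 12·0.31
 = 9.8 + 6.9 + 4.86 + 3.72
 = 25.28
Net = 25.28 - 22 = 3.28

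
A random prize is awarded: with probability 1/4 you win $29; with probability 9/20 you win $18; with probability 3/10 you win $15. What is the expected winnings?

E[payout] = 29·1/4 + 18·9/20 + 15·3/10
 = 29/4 + 81/10 + 9/2
 = 397/20

19.85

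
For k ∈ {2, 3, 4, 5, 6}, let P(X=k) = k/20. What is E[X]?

4.5

E[X] = Σ x·P(X=x)
 = 2·1/10 + 3·3/20 + 4·1/5 + 5·1/4 + 6·3/10
 = 1/5 + 9/20 + 4/5 + 5/4 + 9/5
 = 9/2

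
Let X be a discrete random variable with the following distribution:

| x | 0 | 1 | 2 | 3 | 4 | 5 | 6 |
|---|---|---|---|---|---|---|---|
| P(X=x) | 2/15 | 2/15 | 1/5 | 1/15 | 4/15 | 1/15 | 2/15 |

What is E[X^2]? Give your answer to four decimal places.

E[X^2] = Σ x^2·P(X=x)
 = 0·2/15 + 1·2/15 + 4·1/5 + 9·1/15 + 16·4/15 + 25·1/15 + 36·2/15
 = 0 + 2/15 + 4/5 + 3/5 + 64/15 + 5/3 + 24/5
 = 184/15

12.2667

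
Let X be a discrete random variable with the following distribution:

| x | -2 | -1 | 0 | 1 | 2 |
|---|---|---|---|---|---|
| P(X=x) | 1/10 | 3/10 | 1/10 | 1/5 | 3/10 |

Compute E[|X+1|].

E[|X+1|] = Σ |x+1|·P(X=x)
 = 1·1/10 + 0·3/10 + 1·1/10 + 2·1/5 + 3·3/10
 = 1/10 + 0 + 1/10 + 2/5 + 9/10
 = 3/2

1.5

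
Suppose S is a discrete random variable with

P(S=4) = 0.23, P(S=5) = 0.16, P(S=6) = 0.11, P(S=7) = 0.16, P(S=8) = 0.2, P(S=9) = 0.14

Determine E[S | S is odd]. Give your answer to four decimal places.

P(S is odd) = 0.16 + 0.16 + 0.14 = 0.46.
E[S | S is odd] = [5·0.16 + 7·0.16 + 9·0.14] / 0.46
 = 3.18 / 0.46
 = 159/23

6.9130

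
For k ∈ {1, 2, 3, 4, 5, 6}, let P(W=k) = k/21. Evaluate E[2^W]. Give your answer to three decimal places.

30.571

E[2^W] = Σ 2^w·P(W=w)
 = 2·1/21 + 4·2/21 + 8·1/7 + 16·4/21 + 32·5/21 + 64·2/7
 = 2/21 + 8/21 + 8/7 + 64/21 + 160/21 + 128/7
 = 214/7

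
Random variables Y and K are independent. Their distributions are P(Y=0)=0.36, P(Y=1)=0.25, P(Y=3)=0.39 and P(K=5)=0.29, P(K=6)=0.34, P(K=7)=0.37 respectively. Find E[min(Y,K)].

E[min(Y,K)] = Σ_y Σ_k min(y,k) · P(Y=y)P(K=k)
 = 0·0.1044 + 0·0.1224 + 0·0.1332 + 1·0.0725 + 1·0.085 + 1·0.0925 + 3·0.1131 + 3·0.1326 + 3·0.1443
 = 0 + 0 + 0 + 0.0725 + 0.085 + 0.0925 + 0.3393 + 0.3978 + 0.4329
 = 1.42

1.42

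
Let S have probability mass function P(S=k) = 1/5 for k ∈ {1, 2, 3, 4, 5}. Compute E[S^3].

E[S^3] = Σ s^3·P(S=s)
 = 1·1/5 + 8·1/5 + 27·1/5 + 64·1/5 + 125·1/5
 = 1/5 + 8/5 + 27/5 + 64/5 + 25
 = 45

45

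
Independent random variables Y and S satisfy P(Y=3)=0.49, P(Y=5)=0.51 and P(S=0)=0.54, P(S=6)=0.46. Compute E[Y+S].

E[Y+S] = Σ_y Σ_s (y+s) · P(Y=y)P(S=s)
 = 3·0.2646 + 9·0.2254 + 5·0.2754 + 11·0.2346
 = 0.7938 + 2.0286 + 1.377 + 2.5806
 = 6.78

6.78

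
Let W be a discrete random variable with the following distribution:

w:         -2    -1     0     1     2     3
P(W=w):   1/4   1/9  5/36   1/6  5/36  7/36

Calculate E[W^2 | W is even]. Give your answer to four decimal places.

2.9474

P(W is even) = 1/4 + 5/36 + 5/36 = 19/36.
E[W^2 | W is even] = [4·1/4 + 0·5/36 + 4·5/36] / (19/36)
 = 14/9 / (19/36)
 = 56/19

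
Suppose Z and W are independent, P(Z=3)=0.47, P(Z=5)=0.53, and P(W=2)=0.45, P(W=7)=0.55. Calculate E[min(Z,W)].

3.133

E[min(Z,W)] = Σ_z Σ_w min(z,w) · P(Z=z)P(W=w)
 = 2·0.2115 + 3·0.2585 + 2·0.2385 + 5·0.2915
 = 0.423 + 0.7755 + 0.477 + 1.4575
 = 3.133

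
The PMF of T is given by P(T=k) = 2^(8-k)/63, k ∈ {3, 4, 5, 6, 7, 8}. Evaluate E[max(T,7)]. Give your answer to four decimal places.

7.0159

E[max(T,7)] = Σ max(t,7)·P(T=t)
 = 7·32/63 + 7·16/63 + 7·8/63 + 7·4/63 + 7·2/63 + 8·1/63
 = 32/9 + 16/9 + 8/9 + 4/9 + 2/9 + 8/63
 = 442/63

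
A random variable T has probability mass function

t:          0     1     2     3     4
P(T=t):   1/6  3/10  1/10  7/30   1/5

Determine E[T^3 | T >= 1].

P(T >= 1) = 3/10 + 1/10 + 7/30 + 1/5 = 5/6.
E[T^3 | T >= 1] = [1·3/10 + 8·1/10 + 27·7/30 + 64·1/5] / (5/6)
 = 101/5 / (5/6)
 = 606/25

24.24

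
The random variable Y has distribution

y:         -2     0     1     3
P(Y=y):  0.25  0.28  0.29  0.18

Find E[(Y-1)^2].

E[(Y-1)^2] = Σ (y-1)^2·P(Y=y)
 = 9·0.25 + 1·0.28 + 0·0.29 + 4·0.18
 = 2.25 + 0.28 + 0 + 0.72
 = 3.25

3.25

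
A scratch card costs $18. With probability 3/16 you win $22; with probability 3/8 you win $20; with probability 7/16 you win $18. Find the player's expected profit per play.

E[payout] = 22·3/16 + 20·3/8 + 18·7/16
 = 33/8 + 15/2 + 63/8
 = 39/2
Net = 39/2 - 18 = 3/2

1.5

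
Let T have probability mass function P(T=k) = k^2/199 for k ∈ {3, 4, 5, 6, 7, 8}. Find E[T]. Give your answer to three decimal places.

E[T] = Σ t·P(T=t)
 = 3·9/199 + 4·16/199 + 5·25/199 + 6·36/199 + 7·49/199 + 8·64/199
 = 27/199 + 64/199 + 125/199 + 216/199 + 343/199 + 512/199
 = 1287/199

6.467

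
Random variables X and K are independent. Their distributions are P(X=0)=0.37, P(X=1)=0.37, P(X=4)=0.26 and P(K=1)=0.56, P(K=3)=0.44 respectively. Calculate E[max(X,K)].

E[max(X,K)] = Σ_x Σ_k max(x,k) · P(X=x)P(K=k)
 = 1·0.2072 + 3·0.1628 + 1·0.2072 + 3·0.1628 + 4·0.1456 + 4·0.1144
 = 0.2072 + 0.4884 + 0.2072 + 0.4884 + 0.5824 + 0.4576
 = 2.4312

2.4312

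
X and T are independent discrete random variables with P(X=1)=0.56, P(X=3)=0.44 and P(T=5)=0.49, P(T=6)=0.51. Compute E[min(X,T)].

1.88

E[min(X,T)] = Σ_x Σ_t min(x,t) · P(X=x)P(T=t)
 = 1·0.2744 + 1·0.2856 + 3·0.2156 + 3·0.2244
 = 0.2744 + 0.2856 + 0.6468 + 0.6732
 = 1.88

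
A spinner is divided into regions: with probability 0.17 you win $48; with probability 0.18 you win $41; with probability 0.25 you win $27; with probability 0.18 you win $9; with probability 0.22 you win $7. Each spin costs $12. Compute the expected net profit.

13.45

E[payout] = 48·0.17 + 41·0.18 + 27·0.25 + 9·0.18 + 7·0.22
 = 8.16 + 7.38 + 6.75 + 1.62 + 1.54
 = 25.45
Net = 25.45 - 12 = 13.45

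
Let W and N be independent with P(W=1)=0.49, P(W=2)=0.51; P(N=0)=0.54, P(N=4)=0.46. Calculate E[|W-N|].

E[|W-N|] = Σ_w Σ_n |w-n| · P(W=w)P(N=n)
 = 1·0.2646 + 3·0.2254 + 2·0.2754 + 2·0.2346
 = 0.2646 + 0.6762 + 0.5508 + 0.4692
 = 1.9608

1.9608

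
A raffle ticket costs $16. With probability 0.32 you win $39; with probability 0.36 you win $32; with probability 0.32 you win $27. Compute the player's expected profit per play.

16.64

E[payout] = 39·0.32 + 32·0.36 + 27·0.32
 = 12.48 + 11.52 + 8.64
 = 32.64
Net = 32.64 - 16 = 16.64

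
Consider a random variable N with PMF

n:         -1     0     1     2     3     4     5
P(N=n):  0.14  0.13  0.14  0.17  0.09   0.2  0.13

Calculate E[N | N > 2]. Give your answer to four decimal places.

P(N > 2) = 0.09 + 0.2 + 0.13 = 0.42.
E[N | N > 2] = [3·0.09 + 4·0.2 + 5·0.13] / 0.42
 = 1.72 / 0.42
 = 86/21

4.0952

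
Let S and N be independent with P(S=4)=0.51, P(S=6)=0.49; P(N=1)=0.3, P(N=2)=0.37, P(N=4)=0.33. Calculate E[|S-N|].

2.62

E[|S-N|] = Σ_s Σ_n |s-n| · P(S=s)P(N=n)
 = 3·0.153 + 2·0.1887 + 0·0.1683 + 5·0.147 + 4·0.1813 + 2·0.1617
 = 0.459 + 0.3774 + 0 + 0.735 + 0.7252 + 0.3234
 = 2.62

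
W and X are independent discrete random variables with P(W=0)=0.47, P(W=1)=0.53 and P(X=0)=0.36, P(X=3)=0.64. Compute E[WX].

E[WX] = Σ_w Σ_x wx · P(W=w)P(X=x)
 = 0·0.1692 + 0·0.3008 + 0·0.1908 + 3·0.3392
 = 0 + 0 + 0 + 1.0176
 = 1.0176

1.0176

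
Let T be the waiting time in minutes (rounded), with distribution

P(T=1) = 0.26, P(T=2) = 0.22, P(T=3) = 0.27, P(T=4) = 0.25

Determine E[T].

2.51

E[T] = Σ t·P(T=t)
 = 1·0.26 + 2·0.22 + 3·0.27 + 4·0.25
 = 0.26 + 0.44 + 0.81 + 1
 = 2.51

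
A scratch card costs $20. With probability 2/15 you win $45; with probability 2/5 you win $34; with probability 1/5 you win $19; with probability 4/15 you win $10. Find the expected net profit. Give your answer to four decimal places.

E[payout] = 45·2/15 + 34·2/5 + 19·1/5 + 10·4/15
 = 6 + 68/5 + 19/5 + 8/3
 = 391/15
Net = 391/15 - 20 = 91/15

6.0667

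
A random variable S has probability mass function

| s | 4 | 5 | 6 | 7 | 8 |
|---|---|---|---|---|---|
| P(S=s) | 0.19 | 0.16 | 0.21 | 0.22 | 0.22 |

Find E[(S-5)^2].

E[(S-5)^2] = Σ (s-5)^2·P(S=s)
 = 1·0.19 + 0·0.16 + 1·0.21 + 4·0.22 + 9·0.22
 = 0.19 + 0 + 0.21 + 0.88 + 1.98
 = 3.26

3.26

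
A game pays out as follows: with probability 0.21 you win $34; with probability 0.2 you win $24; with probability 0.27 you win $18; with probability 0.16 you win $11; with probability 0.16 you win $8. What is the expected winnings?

E[payout] = 34·0.21 + 24·0.2 + 18·0.27 + 11·0.16 + 8·0.16
 = 7.14 + 4.8 + 4.86 + 1.76 + 1.28
 = 19.84

19.84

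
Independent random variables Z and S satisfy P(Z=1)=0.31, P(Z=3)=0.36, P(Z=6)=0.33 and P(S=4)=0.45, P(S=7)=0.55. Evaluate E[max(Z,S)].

5.947

E[max(Z,S)] = Σ_z Σ_s max(z,s) · P(Z=z)P(S=s)
 = 4·0.1395 + 7·0.1705 + 4·0.162 + 7·0.198 + 6·0.1485 + 7·0.1815
 = 0.558 + 1.1935 + 0.648 + 1.386 + 0.891 + 1.2705
 = 5.947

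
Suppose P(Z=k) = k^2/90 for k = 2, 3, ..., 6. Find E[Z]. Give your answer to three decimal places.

E[Z] = Σ z·P(Z=z)
 = 2·2/45 + 3·1/10 + 4·8/45 + 5·5/18 + 6·2/5
 = 4/45 + 3/10 + 32/45 + 25/18 + 12/5
 = 44/9

4.889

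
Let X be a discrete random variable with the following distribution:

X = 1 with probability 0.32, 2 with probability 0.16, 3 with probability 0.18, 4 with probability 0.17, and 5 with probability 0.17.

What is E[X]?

2.71

E[X] = Σ x·P(X=x)
 = 1·0.32 + 2·0.16 + 3·0.18 + 4·0.17 + 5·0.17
 = 0.32 + 0.32 + 0.54 + 0.68 + 0.85
 = 2.71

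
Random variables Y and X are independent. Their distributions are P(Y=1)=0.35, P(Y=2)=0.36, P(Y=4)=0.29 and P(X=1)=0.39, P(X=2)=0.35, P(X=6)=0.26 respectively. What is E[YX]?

E[YX] = Σ_y Σ_x yx · P(Y=y)P(X=x)
 = 1·0.1365 + 2·0.1225 + 6·0.091 + 2·0.1404 + 4·0.126 + 12·0.0936 + 4·0.1131 + 8·0.1015 + 24·0.0754
 = 0.1365 + 0.245 + 0.546 + 0.2808 + 0.504 + 1.1232 + 0.4524 + 0.812 + 1.8096
 = 5.9095

5.9095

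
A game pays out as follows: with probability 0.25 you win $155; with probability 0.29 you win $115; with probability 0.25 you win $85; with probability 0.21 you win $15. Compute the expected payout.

96.5

E[payout] = 155·0.25 + 115·0.29 + 85·0.25 + 15·0.21
 = 38.75 + 33.35 + 21.25 + 3.15
 = 96.5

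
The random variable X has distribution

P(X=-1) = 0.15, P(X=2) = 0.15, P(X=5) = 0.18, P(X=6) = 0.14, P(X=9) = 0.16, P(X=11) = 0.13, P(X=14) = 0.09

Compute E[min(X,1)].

E[min(X,1)] = Σ min(x,1)·P(X=x)
 = (-1)·0.15 + 1·0.15 + 1·0.18 + 1·0.14 + 1·0.16 + 1·0.13 + 1·0.09
 = (-0.15) + 0.15 + 0.18 + 0.14 + 0.16 + 0.13 + 0.09
 = 0.7

0.7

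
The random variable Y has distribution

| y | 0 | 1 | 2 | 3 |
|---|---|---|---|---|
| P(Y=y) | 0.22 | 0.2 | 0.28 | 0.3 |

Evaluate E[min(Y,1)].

0.78

E[min(Y,1)] = Σ min(y,1)·P(Y=y)
 = 0·0.22 + 1·0.2 + 1·0.28 + 1·0.3
 = 0 + 0.2 + 0.28 + 0.3
 = 0.78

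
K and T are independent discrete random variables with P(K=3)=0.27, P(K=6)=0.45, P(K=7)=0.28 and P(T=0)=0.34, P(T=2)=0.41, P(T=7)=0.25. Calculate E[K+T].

E[K+T] = Σ_k Σ_t (k+t) · P(K=k)P(T=t)
 = 3·0.0918 + 5·0.1107 + 10·0.0675 + 6·0.153 + 8·0.1845 + 13·0.1125 + 7·0.0952 + 9·0.1148 + 14·0.07
 = 0.2754 + 0.5535 + 0.675 + 0.918 + 1.476 + 1.4625 + 0.6664 + 1.0332 + 0.98
 = 8.04

8.04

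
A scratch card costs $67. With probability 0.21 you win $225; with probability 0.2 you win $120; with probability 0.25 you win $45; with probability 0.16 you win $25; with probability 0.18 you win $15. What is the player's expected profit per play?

E[payout] = 225·0.21 + 120·0.2 + 45·0.25 + 25·0.16 + 15·0.18
 = 47.25 + 24 + 11.25 + 4 + 2.7
 = 89.2
Net = 89.2 - 67 = 22.2

22.2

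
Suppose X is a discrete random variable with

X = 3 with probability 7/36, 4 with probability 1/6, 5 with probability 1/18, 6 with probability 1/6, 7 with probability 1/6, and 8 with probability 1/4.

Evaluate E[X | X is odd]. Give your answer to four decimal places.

P(X is odd) = 7/36 + 1/18 + 1/6 = 5/12.
E[X | X is odd] = [3·7/36 + 5·1/18 + 7·1/6] / (5/12)
 = 73/36 / (5/12)
 = 73/15

4.8667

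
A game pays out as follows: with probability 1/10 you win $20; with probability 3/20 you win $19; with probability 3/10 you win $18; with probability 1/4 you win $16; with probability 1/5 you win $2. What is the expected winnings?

E[payout] = 20·1/10 + 19·3/20 + 18·3/10 + 16·1/4 + 2·1/5
 = 2 + 57/20 + 27/5 + 4 + 2/5
 = 293/20

14.65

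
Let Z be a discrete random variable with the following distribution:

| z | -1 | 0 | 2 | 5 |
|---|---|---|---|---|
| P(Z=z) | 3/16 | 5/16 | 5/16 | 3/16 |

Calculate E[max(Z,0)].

1.5625

E[max(Z,0)] = Σ max(z,0)·P(Z=z)
 = 0·3/16 + 0·5/16 + 2·5/16 + 5·3/16
 = 0 + 0 + 5/8 + 15/16
 = 25/16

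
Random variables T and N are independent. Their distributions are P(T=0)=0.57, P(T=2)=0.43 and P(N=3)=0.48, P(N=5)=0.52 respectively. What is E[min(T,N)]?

E[min(T,N)] = Σ_t Σ_n min(t,n) · P(T=t)P(N=n)
 = 0·0.2736 + 0·0.2964 + 2·0.2064 + 2·0.2236
 = 0 + 0 + 0.4128 + 0.4472
 = 0.86

0.86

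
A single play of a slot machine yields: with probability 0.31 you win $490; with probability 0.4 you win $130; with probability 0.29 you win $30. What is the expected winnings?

212.6

E[payout] = 490·0.31 + 130·0.4 + 30·0.29
 = 151.9 + 52 + 8.7
 = 212.6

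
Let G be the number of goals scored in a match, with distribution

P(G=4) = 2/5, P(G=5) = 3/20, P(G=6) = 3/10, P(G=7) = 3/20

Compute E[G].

5.2

E[G] = Σ g·P(G=g)
 = 4·2/5 + 5·3/20 + 6·3/10 + 7·3/20
 = 8/5 + 3/4 + 9/5 + 21/20
 = 26/5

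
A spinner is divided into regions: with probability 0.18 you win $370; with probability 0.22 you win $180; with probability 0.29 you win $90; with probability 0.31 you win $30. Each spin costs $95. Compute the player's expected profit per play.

E[payout] = 370·0.18 + 180·0.22 + 90·0.29 + 30·0.31
 = 66.6 + 39.6 + 26.1 + 9.3
 = 141.6
Net = 141.6 - 95 = 46.6

46.6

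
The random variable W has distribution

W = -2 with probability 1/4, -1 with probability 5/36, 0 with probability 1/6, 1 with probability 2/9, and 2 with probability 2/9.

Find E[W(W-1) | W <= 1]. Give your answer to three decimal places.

2.286

P(W <= 1) = 1/4 + 5/36 + 1/6 + 2/9 = 7/9.
E[W(W-1) | W <= 1] = [6·1/4 + 2·5/36 + 0·1/6 + 0·2/9] / (7/9)
 = 16/9 / (7/9)
 = 16/7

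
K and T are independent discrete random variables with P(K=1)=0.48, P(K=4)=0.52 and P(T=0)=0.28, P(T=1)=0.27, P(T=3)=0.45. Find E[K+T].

4.18

E[K+T] = Σ_k Σ_t (k+t) · P(K=k)P(T=t)
 = 1·0.1344 + 2·0.1296 + 4·0.216 + 4·0.1456 + 5·0.1404 + 7·0.234
 = 0.1344 + 0.2592 + 0.864 + 0.5824 + 0.702 + 1.638
 = 4.18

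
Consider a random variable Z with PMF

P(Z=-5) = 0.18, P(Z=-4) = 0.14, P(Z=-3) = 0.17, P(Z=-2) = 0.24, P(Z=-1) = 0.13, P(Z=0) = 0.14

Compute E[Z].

-2.58

E[Z] = Σ z·P(Z=z)
 = (-5)·0.18 + (-4)·0.14 + (-3)·0.17 + (-2)·0.24 + (-1)·0.13 + 0·0.14
 = (-0.9) + (-0.56) + (-0.51) + (-0.48) + (-0.13) + 0
 = -2.58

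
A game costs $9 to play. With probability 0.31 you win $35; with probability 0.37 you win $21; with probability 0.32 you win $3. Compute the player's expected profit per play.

E[payout] = 35·0.31 + 21·0.37 + 3·0.32
 = 10.85 + 7.77 + 0.96
 = 19.58
Net = 19.58 - 9 = 10.58

10.58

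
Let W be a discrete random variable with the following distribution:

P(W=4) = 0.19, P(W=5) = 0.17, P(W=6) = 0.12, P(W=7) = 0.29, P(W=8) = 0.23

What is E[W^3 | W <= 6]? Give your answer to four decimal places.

P(W <= 6) = 0.19 + 0.17 + 0.12 = 0.48.
E[W^3 | W <= 6] = [64·0.19 + 125·0.17 + 216·0.12] / 0.48
 = 59.33 / 0.48
 = 5933/48

123.6042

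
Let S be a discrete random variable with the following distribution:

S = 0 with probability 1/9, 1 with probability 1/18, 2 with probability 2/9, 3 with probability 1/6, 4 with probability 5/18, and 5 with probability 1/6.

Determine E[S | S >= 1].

3.3125

P(S >= 1) = 1/18 + 2/9 + 1/6 + 5/18 + 1/6 = 8/9.
E[S | S >= 1] = [1·1/18 + 2·2/9 + 3·1/6 + 4·5/18 + 5·1/6] / (8/9)
 = 53/18 / (8/9)
 = 53/16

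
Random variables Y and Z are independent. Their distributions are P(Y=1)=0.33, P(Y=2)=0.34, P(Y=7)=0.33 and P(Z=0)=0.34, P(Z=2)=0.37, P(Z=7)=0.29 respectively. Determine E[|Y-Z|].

2.9286

E[|Y-Z|] = Σ_y Σ_z |y-z| · P(Y=y)P(Z=z)
 = 1·0.1122 + 1·0.1221 + 6·0.0957 + 2·0.1156 + 0·0.1258 + 5·0.0986 + 7·0.1122 + 5·0.1221 + 0·0.0957
 = 0.1122 + 0.1221 + 0.5742 + 0.2312 + 0 + 0.493 + 0.7854 + 0.6105 + 0
 = 2.9286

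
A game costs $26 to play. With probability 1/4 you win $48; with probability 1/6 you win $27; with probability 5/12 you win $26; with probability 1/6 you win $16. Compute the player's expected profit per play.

E[payout] = 48·1/4 + 27·1/6 + 26·5/12 + 16·1/6
 = 12 + 9/2 + 65/6 + 8/3
 = 30
Net = 30 - 26 = 4

4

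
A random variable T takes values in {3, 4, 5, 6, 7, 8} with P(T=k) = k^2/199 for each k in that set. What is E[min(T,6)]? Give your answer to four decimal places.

E[min(T,6)] = Σ min(t,6)·P(T=t)
 = 3·9/199 + 4·16/199 + 5·25/199 + 6·36/199 + 6·49/199 + 6·64/199
 = 27/199 + 64/199 + 125/199 + 216/199 + 294/199 + 384/199
 = 1110/199

5.5779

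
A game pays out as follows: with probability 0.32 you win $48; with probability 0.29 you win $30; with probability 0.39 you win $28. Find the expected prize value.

34.98

E[payout] = 48·0.32 + 30·0.29 + 28·0.39
 = 15.36 + 8.7 + 10.92
 = 34.98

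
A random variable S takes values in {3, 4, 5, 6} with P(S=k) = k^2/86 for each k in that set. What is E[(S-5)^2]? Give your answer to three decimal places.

1.023

E[(S-5)^2] = Σ (s-5)^2·P(S=s)
 = 4·9/86 + 1·8/43 + 0·25/86 + 1·18/43
 = 18/43 + 8/43 + 0 + 18/43
 = 44/43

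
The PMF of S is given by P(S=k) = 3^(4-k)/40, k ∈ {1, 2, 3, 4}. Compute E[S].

E[S] = Σ s·P(S=s)
 = 1·27/40 + 2·9/40 + 3·3/40 + 4·1/40
 = 27/40 + 9/20 + 9/40 + 1/10
 = 29/20

1.45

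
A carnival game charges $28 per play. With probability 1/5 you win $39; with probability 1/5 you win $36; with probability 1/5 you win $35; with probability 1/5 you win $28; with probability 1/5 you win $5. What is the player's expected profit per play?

E[payout] = 39·1/5 + 36·1/5 + 35·1/5 + 28·1/5 + 5·1/5
 = 39/5 + 36/5 + 7 + 28/5 + 1
 = 143/5
Net = 143/5 - 28 = 3/5

0.6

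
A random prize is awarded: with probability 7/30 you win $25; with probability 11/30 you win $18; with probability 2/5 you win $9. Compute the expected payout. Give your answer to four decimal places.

E[payout] = 25·7/30 + 18·11/30 + 9·2/5
 = 35/6 + 33/5 + 18/5
 = 481/30

16.0333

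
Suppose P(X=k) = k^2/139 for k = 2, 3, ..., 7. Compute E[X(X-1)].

28

E[X(X-1)] = Σ x(x-1)·P(X=x)
 = 2·4/139 + 6·9/139 + 12·16/139 + 20·25/139 + 30·36/139 + 42·49/139
 = 8/139 + 54/139 + 192/139 + 500/139 + 1080/139 + 2058/139
 = 28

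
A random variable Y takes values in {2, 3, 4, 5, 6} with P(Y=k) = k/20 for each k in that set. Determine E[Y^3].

113.7

E[Y^3] = Σ y^3·P(Y=y)
 = 8·1/10 + 27·3/20 + 64·1/5 + 125·1/4 + 216·3/10
 = 4/5 + 81/20 + 64/5 + 125/4 + 324/5
 = 1137/10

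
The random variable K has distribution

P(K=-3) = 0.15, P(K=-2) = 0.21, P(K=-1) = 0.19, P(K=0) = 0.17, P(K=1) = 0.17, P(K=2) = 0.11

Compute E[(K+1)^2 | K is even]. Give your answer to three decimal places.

P(K is even) = 0.21 + 0.17 + 0.11 = 0.49.
E[(K+1)^2 | K is even] = [1·0.21 + 1·0.17 + 9·0.11] / 0.49
 = 1.37 / 0.49
 = 137/49

2.796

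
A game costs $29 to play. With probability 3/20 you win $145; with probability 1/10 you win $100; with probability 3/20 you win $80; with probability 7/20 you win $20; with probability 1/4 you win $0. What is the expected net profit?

E[payout] = 145·3/20 + 100·1/10 + 80·3/20 + 20·7/20 + 0·1/4
 = 87/4 + 10 + 12 + 7 + 0
 = 203/4
Net = 203/4 - 29 = 87/4

21.75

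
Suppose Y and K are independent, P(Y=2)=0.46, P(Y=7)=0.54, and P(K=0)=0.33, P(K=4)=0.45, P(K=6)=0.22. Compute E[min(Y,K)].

E[min(Y,K)] = Σ_y Σ_k min(y,k) · P(Y=y)P(K=k)
 = 0·0.1518 + 2·0.207 + 2·0.1012 + 0·0.1782 + 4·0.243 + 6·0.1188
 = 0 + 0.414 + 0.2024 + 0 + 0.972 + 0.7128
 = 2.3012

2.3012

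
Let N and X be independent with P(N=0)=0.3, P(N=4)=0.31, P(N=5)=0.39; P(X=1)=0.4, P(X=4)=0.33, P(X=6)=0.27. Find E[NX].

E[NX] = Σ_n Σ_x nx · P(N=n)P(X=x)
 = 0·0.12 + 0·0.099 + 0·0.081 + 4·0.124 + 16·0.1023 + 24·0.0837 + 5·0.156 + 20·0.1287 + 30·0.1053
 = 0 + 0 + 0 + 0.496 + 1.6368 + 2.0088 + 0.78 + 2.574 + 3.159
 = 10.6546

10.6546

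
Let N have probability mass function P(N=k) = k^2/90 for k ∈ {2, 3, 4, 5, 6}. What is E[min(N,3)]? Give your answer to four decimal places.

E[min(N,3)] = Σ min(n,3)·P(N=n)
 = 2·2/45 + 3·1/10 + 3·8/45 + 3·5/18 + 3·2/5
 = 4/45 + 3/10 + 8/15 + 5/6 + 6/5
 = 133/45

2.9556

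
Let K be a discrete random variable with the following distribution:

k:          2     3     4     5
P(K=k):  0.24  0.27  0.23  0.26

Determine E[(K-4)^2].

1.49

E[(K-4)^2] = Σ (k-4)^2·P(K=k)
 = 4·0.24 + 1·0.27 + 0·0.23 + 1·0.26
 = 0.96 + 0.27 + 0 + 0.26
 = 1.49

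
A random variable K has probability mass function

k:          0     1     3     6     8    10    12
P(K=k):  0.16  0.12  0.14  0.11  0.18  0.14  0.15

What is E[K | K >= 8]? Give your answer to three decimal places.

P(K >= 8) = 0.18 + 0.14 + 0.15 = 0.47.
E[K | K >= 8] = [8·0.18 + 10·0.14 + 12·0.15] / 0.47
 = 4.64 / 0.47
 = 464/47

9.872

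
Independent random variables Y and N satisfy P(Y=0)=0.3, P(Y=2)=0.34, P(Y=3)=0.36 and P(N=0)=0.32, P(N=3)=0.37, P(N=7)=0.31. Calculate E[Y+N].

5.04

E[Y+N] = Σ_y Σ_n (y+n) · P(Y=y)P(N=n)
 = 0·0.096 + 3·0.111 + 7·0.093 + 2·0.1088 + 5·0.1258 + 9·0.1054 + 3·0.1152 + 6·0.1332 + 10·0.1116
 = 0 + 0.333 + 0.651 + 0.2176 + 0.629 + 0.9486 + 0.3456 + 0.7992 + 1.116
 = 5.04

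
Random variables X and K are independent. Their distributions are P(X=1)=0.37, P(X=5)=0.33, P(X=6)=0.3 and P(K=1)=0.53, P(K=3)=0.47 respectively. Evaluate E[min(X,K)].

1.5922

E[min(X,K)] = Σ_x Σ_k min(x,k) · P(X=x)P(K=k)
 = 1·0.1961 + 1·0.1739 + 1·0.1749 + 3·0.1551 + 1·0.159 + 3·0.141
 = 0.1961 + 0.1739 + 0.1749 + 0.4653 + 0.159 + 0.423
 = 1.5922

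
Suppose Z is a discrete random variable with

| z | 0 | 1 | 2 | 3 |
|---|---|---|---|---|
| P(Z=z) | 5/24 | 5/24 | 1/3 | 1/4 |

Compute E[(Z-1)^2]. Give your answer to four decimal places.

E[(Z-1)^2] = Σ (z-1)^2·P(Z=z)
 = 1·5/24 + 0·5/24 + 1·1/3 + 4·1/4
 = 5/24 + 0 + 1/3 + 1
 = 37/24

1.5417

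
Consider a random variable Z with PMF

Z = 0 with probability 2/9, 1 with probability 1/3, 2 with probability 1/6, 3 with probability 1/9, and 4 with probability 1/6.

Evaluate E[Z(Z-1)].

3

E[Z(Z-1)] = Σ z(z-1)·P(Z=z)
 = 0·2/9 + 0·1/3 + 2·1/6 + 6·1/9 + 12·1/6
 = 0 + 0 + 1/3 + 2/3 + 2
 = 3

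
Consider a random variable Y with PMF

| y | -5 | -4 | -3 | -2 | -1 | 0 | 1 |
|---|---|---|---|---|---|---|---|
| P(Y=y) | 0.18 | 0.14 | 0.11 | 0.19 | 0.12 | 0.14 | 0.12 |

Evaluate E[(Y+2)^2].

E[(Y+2)^2] = Σ (y+2)^2·P(Y=y)
 = 9·0.18 + 4·0.14 + 1·0.11 + 0·0.19 + 1·0.12 + 4·0.14 + 9·0.12
 = 1.62 + 0.56 + 0.11 + 0 + 0.12 + 0.56 + 1.08
 = 4.05

4.05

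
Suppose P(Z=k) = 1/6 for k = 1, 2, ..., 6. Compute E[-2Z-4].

E[-2Z-4] = Σ (-2z-4)·P(Z=z)
 = (-6)·1/6 + (-8)·1/6 + (-10)·1/6 + (-12)·1/6 + (-14)·1/6 + (-16)·1/6
 = (-1) + (-4/3) + (-5/3) + (-2) + (-7/3) + (-8/3)
 = -11

-11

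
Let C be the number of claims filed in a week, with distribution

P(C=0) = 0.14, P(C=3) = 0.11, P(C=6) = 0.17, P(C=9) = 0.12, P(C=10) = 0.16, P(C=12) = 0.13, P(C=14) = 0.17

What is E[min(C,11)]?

7.33

E[min(C,11)] = Σ min(c,11)·P(C=c)
 = 0·0.14 + 3·0.11 + 6·0.17 + 9·0.12 + 10·0.16 + 11·0.13 + 11·0.17
 = 0 + 0.33 + 1.02 + 1.08 + 1.6 + 1.43 + 1.87
 = 7.33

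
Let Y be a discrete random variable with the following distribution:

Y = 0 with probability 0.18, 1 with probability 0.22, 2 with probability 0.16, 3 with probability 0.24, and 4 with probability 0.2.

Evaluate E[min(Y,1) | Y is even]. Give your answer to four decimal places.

P(Y is even) = 0.18 + 0.16 + 0.2 = 0.54.
E[min(Y,1) | Y is even] = [0·0.18 + 1·0.16 + 1·0.2] / 0.54
 = 0.36 / 0.54
 = 2/3

0.6667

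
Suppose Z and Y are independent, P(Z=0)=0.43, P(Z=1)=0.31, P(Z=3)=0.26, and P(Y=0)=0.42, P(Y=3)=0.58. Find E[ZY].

E[ZY] = Σ_z Σ_y zy · P(Z=z)P(Y=y)
 = 0·0.1806 + 0·0.2494 + 0·0.1302 + 3·0.1798 + 0·0.1092 + 9·0.1508
 = 0 + 0 + 0 + 0.5394 + 0 + 1.3572
 = 1.8966

1.8966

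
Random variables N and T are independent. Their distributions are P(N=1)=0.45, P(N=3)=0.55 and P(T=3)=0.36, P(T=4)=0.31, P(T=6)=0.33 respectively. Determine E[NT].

E[NT] = Σ_n Σ_t nt · P(N=n)P(T=t)
 = 3·0.162 + 4·0.1395 + 6·0.1485 + 9·0.198 + 12·0.1705 + 18·0.1815
 = 0.486 + 0.558 + 0.891 + 1.782 + 2.046 + 3.267
 = 9.03

9.03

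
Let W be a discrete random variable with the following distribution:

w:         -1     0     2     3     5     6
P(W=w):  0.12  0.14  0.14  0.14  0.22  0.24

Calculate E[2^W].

E[2^W] = Σ 2^w·P(W=w)
 = 0.5·0.12 + 1·0.14 + 4·0.14 + 8·0.14 + 32·0.22 + 64·0.24
 = 0.06 + 0.14 + 0.56 + 1.12 + 7.04 + 15.36
 = 24.28

24.28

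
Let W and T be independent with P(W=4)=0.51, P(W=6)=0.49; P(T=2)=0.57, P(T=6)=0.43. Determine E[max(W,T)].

E[max(W,T)] = Σ_w Σ_t max(w,t) · P(W=w)P(T=t)
 = 4·0.2907 + 6·0.2193 + 6·0.2793 + 6·0.2107
 = 1.1628 + 1.3158 + 1.6758 + 1.2642
 = 5.4186

5.4186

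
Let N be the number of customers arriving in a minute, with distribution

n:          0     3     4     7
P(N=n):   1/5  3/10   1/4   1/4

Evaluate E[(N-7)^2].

16.85

E[(N-7)^2] = Σ (n-7)^2·P(N=n)
 = 49·1/5 + 16·3/10 + 9·1/4 + 0·1/4
 = 49/5 + 24/5 + 9/4 + 0
 = 337/20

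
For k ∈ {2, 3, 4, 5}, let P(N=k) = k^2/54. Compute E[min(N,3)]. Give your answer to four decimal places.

E[min(N,3)] = Σ min(n,3)·P(N=n)
 = 2·2/27 + 3·1/6 + 3·8/27 + 3·25/54
 = 4/27 + 1/2 + 8/9 + 25/18
 = 79/27

2.9259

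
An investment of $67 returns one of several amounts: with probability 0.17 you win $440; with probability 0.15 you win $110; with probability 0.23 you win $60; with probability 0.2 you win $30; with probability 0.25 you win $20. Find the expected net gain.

49.1

E[payout] = 440·0.17 + 110·0.15 + 60·0.23 + 30·0.2 + 20·0.25
 = 74.8 + 16.5 + 13.8 + 6 + 5
 = 116.1
Net = 116.1 - 67 = 49.1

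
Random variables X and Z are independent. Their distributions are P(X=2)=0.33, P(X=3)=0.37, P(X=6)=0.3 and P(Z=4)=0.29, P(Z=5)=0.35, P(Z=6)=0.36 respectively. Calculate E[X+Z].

8.64

E[X+Z] = Σ_x Σ_z (x+z) · P(X=x)P(Z=z)
 = 6·0.0957 + 7·0.1155 + 8·0.1188 + 7·0.1073 + 8·0.1295 + 9·0.1332 + 10·0.087 + 11·0.105 + 12·0.108
 = 0.5742 + 0.8085 + 0.9504 + 0.7511 + 1.036 + 1.1988 + 0.87 + 1.155 + 1.296
 = 8.64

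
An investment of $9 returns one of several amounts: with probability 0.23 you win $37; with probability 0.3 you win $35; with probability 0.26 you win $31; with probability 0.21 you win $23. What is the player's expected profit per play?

22.9

E[payout] = 37·0.23 + 35·0.3 + 31·0.26 + 23·0.21
 = 8.51 + 10.5 + 8.06 + 4.83
 = 31.9
Net = 31.9 - 9 = 22.9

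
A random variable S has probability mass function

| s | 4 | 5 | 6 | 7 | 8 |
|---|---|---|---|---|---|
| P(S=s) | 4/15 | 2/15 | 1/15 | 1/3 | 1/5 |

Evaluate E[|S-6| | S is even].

1.75

P(S is even) = 4/15 + 1/15 + 1/5 = 8/15.
E[|S-6| | S is even] = [2·4/15 + 0·1/15 + 2·1/5] / (8/15)
 = 14/15 / (8/15)
 = 7/4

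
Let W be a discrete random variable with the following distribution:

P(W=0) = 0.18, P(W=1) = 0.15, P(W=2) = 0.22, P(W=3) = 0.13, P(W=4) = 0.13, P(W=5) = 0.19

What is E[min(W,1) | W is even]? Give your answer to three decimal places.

P(W is even) = 0.18 + 0.22 + 0.13 = 0.53.
E[min(W,1) | W is even] = [0·0.18 + 1·0.22 + 1·0.13] / 0.53
 = 0.35 / 0.53
 = 35/53

0.660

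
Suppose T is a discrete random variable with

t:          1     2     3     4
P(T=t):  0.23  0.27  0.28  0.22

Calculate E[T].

2.49

E[T] = Σ t·P(T=t)
 = 1·0.23 + 2·0.27 + 3·0.28 + 4·0.22
 = 0.23 + 0.54 + 0.84 + 0.88
 = 2.49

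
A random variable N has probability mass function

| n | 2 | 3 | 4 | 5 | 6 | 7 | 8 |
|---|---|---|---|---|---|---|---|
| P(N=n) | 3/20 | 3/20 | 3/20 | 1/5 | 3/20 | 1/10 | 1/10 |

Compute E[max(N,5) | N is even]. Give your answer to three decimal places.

5.818

P(N is even) = 3/20 + 3/20 + 3/20 + 1/10 = 11/20.
E[max(N,5) | N is even] = [5·3/20 + 5·3/20 + 6·3/20 + 8·1/10] / (11/20)
 = 16/5 / (11/20)
 = 64/11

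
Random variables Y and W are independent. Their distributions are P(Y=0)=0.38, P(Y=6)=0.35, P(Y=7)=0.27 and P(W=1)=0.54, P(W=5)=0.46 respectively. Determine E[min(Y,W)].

E[min(Y,W)] = Σ_y Σ_w min(y,w) · P(Y=y)P(W=w)
 = 0·0.2052 + 0·0.1748 + 1·0.189 + 5·0.161 + 1·0.1458 + 5·0.1242
 = 0 + 0 + 0.189 + 0.805 + 0.1458 + 0.621
 = 1.7608

1.7608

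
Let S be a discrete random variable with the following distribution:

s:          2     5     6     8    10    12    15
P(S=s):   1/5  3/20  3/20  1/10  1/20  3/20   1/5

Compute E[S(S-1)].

E[S(S-1)] = Σ s(s-1)·P(S=s)
 = 2·1/5 + 20·3/20 + 30·3/20 + 56·1/10 + 90·1/20 + 132·3/20 + 210·1/5
 = 2/5 + 3 + 9/2 + 28/5 + 9/2 + 99/5 + 42
 = 399/5

79.8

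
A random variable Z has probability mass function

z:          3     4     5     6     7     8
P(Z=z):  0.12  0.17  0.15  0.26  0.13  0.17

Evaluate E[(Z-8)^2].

E[(Z-8)^2] = Σ (z-8)^2·P(Z=z)
 = 25·0.12 + 16·0.17 + 9·0.15 + 4·0.26 + 1·0.13 + 0·0.17
 = 3 + 2.72 + 1.35 + 1.04 + 0.13 + 0
 = 8.24

8.24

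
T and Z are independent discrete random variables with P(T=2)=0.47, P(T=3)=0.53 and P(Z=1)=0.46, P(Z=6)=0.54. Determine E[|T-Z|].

2.5776

E[|T-Z|] = Σ_t Σ_z |t-z| · P(T=t)P(Z=z)
 = 1·0.2162 + 4·0.2538 + 2·0.2438 + 3·0.2862
 = 0.2162 + 1.0152 + 0.4876 + 0.8586
 = 2.5776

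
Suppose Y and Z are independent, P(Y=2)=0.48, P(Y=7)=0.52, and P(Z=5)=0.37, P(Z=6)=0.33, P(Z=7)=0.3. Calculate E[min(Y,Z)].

4.0436

E[min(Y,Z)] = Σ_y Σ_z min(y,z) · P(Y=y)P(Z=z)
 = 2·0.1776 + 2·0.1584 + 2·0.144 + 5·0.1924 + 6·0.1716 + 7·0.156
 = 0.3552 + 0.3168 + 0.288 + 0.962 + 1.0296 + 1.092
 = 4.0436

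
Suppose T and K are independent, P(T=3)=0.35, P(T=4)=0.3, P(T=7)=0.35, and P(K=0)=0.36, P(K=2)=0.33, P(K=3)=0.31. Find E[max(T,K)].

E[max(T,K)] = Σ_t Σ_k max(t,k) · P(T=t)P(K=k)
 = 3·0.126 + 3·0.1155 + 3·0.1085 + 4·0.108 + 4·0.099 + 4·0.093 + 7·0.126 + 7·0.1155 + 7·0.1085
 = 0.378 + 0.3465 + 0.3255 + 0.432 + 0.396 + 0.372 + 0.882 + 0.8085 + 0.7595
 = 4.7

4.7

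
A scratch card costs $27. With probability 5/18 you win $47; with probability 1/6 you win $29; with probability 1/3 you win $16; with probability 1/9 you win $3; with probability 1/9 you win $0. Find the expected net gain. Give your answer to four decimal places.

E[payout] = 47·5/18 + 29·1/6 + 16·1/3 + 3·1/9 + 0·1/9
 = 235/18 + 29/6 + 16/3 + 1/3 + 0
 = 212/9
Net = 212/9 - 27 = -31/9

-3.4444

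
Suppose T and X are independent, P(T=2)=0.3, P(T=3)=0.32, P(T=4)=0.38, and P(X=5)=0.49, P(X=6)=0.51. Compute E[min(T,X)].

3.08

E[min(T,X)] = Σ_t Σ_x min(t,x) · P(T=t)P(X=x)
 = 2·0.147 + 2·0.153 + 3·0.1568 + 3·0.1632 + 4·0.1862 + 4·0.1938
 = 0.294 + 0.306 + 0.4704 + 0.4896 + 0.7448 + 0.7752
 = 3.08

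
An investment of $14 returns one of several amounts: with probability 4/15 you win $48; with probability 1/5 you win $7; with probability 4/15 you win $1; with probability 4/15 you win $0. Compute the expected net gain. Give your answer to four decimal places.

0.4667

E[payout] = 48·4/15 + 7·1/5 + 1·4/15 + 0·4/15
 = 64/5 + 7/5 + 4/15 + 0
 = 217/15
Net = 217/15 - 14 = 7/15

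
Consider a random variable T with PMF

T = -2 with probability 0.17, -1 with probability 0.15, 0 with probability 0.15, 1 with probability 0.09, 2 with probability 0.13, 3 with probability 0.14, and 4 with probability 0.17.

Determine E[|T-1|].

1.88

E[|T-1|] = Σ |t-1|·P(T=t)
 = 3·0.17 + 2·0.15 + 1·0.15 + 0·0.09 + 1·0.13 + 2·0.14 + 3·0.17
 = 0.51 + 0.3 + 0.15 + 0 + 0.13 + 0.28 + 0.51
 = 1.88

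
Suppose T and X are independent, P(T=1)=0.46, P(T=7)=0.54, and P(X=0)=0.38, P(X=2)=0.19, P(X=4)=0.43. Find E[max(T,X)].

E[max(T,X)] = Σ_t Σ_x max(t,x) · P(T=t)P(X=x)
 = 1·0.1748 + 2·0.0874 + 4·0.1978 + 7·0.2052 + 7·0.1026 + 7·0.2322
 = 0.1748 + 0.1748 + 0.7912 + 1.4364 + 0.7182 + 1.6254
 = 4.9208

4.9208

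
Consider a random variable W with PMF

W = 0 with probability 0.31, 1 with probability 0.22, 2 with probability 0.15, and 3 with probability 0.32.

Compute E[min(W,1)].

E[min(W,1)] = Σ min(w,1)·P(W=w)
 = 0·0.31 + 1·0.22 + 1·0.15 + 1·0.32
 = 0 + 0.22 + 0.15 + 0.32
 = 0.69

0.69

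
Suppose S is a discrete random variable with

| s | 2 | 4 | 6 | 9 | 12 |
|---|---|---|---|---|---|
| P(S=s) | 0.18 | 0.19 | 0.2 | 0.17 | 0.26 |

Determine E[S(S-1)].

E[S(S-1)] = Σ s(s-1)·P(S=s)
 = 2·0.18 + 12·0.19 + 30·0.2 + 72·0.17 + 132·0.26
 = 0.36 + 2.28 + 6 + 12.24 + 34.32
 = 55.2

55.2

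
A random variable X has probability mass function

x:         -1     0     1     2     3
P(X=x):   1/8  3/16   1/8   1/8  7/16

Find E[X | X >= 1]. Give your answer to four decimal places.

P(X >= 1) = 1/8 + 1/8 + 7/16 = 11/16.
E[X | X >= 1] = [1·1/8 + 2·1/8 + 3·7/16] / (11/16)
 = 27/16 / (11/16)
 = 27/11

2.4545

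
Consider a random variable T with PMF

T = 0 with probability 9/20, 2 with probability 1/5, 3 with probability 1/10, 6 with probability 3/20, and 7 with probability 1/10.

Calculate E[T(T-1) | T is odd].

24

P(T is odd) = 1/10 + 1/10 = 1/5.
E[T(T-1) | T is odd] = [6·1/10 + 42·1/10] / (1/5)
 = 24/5 / (1/5)
 = 24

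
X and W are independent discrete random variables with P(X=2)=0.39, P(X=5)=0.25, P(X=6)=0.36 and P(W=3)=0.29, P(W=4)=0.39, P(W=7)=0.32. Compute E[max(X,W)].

E[max(X,W)] = Σ_x Σ_w max(x,w) · P(X=x)P(W=w)
 = 3·0.1131 + 4·0.1521 + 7·0.1248 + 5·0.0725 + 5·0.0975 + 7·0.08 + 6·0.1044 + 6·0.1404 + 7·0.1152
 = 0.3393 + 0.6084 + 0.8736 + 0.3625 + 0.4875 + 0.56 + 0.6264 + 0.8424 + 0.8064
 = 5.5065

5.5065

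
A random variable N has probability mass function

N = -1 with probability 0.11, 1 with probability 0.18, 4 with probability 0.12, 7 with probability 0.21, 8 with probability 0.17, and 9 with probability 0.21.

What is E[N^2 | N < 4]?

P(N < 4) = 0.11 + 0.18 = 0.29.
E[N^2 | N < 4] = [1·0.11 + 1·0.18] / 0.29
 = 0.29 / 0.29
 = 1

1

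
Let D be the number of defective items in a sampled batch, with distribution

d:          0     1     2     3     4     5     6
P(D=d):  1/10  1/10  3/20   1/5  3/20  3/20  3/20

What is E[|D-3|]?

E[|D-3|] = Σ |d-3|·P(D=d)
 = 3·1/10 + 2·1/10 + 1·3/20 + 0·1/5 + 1·3/20 + 2·3/20 + 3·3/20
 = 3/10 + 1/5 + 3/20 + 0 + 3/20 + 3/10 + 9/20
 = 31/20

1.55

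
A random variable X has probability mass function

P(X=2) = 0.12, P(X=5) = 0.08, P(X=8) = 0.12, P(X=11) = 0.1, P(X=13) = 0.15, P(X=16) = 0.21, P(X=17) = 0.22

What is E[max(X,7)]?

E[max(X,7)] = Σ max(x,7)·P(X=x)
 = 7·0.12 + 7·0.08 + 8·0.12 + 11·0.1 + 13·0.15 + 16·0.21 + 17·0.22
 = 0.84 + 0.56 + 0.96 + 1.1 + 1.95 + 3.36 + 3.74
 = 12.51

12.51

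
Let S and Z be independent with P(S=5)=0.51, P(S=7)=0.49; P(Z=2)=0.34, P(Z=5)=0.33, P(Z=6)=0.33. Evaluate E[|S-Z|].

E[|S-Z|] = Σ_s Σ_z |s-z| · P(S=s)P(Z=z)
 = 3·0.1734 + 0·0.1683 + 1·0.1683 + 5·0.1666 + 2·0.1617 + 1·0.1617
 = 0.5202 + 0 + 0.1683 + 0.833 + 0.3234 + 0.1617
 = 2.0066

2.0066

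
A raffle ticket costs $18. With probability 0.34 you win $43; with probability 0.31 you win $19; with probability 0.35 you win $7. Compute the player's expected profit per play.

4.96

E[payout] = 43·0.34 + 19·0.31 + 7·0.35
 = 14.62 + 5.89 + 2.45
 = 22.96
Net = 22.96 - 18 = 4.96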